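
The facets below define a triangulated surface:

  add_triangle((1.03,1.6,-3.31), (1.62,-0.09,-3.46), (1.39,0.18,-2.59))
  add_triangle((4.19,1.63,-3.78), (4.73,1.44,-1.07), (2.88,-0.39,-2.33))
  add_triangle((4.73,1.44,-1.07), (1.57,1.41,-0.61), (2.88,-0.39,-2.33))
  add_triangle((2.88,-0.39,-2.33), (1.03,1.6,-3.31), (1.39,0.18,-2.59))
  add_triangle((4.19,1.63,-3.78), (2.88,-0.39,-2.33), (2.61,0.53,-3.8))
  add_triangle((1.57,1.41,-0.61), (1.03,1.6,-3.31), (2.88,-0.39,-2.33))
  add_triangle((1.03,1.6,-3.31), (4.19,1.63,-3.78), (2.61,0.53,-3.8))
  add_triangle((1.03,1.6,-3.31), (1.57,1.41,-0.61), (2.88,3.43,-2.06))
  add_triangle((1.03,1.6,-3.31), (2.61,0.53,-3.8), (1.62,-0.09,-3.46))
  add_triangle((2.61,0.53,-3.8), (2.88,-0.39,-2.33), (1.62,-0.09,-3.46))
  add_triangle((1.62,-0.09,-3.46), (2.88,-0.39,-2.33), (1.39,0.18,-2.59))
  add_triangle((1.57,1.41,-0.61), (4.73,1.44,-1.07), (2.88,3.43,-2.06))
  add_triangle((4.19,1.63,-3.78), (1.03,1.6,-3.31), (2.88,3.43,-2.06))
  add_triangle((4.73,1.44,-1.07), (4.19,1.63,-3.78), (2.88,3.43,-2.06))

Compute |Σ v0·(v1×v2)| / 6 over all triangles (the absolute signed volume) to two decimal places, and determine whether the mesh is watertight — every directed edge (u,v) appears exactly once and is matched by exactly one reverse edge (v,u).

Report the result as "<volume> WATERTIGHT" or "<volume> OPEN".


Per-triangle v0·(v1×v2)/6:
  t1: -0.2466
  t2: +3.2973
  t3: -1.4878
  t4: -0.7858
  t5: +1.6154
  t6: -2.4802
  t7: +2.0175
  t8: -0.4760
  t9: +0.9963
  t10: +0.8066
  t11: -0.2889
  t12: +0.5220
  t13: +4.2907
  t14: +5.3070
Σ = +13.0874 → |volume| = 13.09

Directed edges: 42 total, each appears once with its reverse present → watertight.

13.09 WATERTIGHT


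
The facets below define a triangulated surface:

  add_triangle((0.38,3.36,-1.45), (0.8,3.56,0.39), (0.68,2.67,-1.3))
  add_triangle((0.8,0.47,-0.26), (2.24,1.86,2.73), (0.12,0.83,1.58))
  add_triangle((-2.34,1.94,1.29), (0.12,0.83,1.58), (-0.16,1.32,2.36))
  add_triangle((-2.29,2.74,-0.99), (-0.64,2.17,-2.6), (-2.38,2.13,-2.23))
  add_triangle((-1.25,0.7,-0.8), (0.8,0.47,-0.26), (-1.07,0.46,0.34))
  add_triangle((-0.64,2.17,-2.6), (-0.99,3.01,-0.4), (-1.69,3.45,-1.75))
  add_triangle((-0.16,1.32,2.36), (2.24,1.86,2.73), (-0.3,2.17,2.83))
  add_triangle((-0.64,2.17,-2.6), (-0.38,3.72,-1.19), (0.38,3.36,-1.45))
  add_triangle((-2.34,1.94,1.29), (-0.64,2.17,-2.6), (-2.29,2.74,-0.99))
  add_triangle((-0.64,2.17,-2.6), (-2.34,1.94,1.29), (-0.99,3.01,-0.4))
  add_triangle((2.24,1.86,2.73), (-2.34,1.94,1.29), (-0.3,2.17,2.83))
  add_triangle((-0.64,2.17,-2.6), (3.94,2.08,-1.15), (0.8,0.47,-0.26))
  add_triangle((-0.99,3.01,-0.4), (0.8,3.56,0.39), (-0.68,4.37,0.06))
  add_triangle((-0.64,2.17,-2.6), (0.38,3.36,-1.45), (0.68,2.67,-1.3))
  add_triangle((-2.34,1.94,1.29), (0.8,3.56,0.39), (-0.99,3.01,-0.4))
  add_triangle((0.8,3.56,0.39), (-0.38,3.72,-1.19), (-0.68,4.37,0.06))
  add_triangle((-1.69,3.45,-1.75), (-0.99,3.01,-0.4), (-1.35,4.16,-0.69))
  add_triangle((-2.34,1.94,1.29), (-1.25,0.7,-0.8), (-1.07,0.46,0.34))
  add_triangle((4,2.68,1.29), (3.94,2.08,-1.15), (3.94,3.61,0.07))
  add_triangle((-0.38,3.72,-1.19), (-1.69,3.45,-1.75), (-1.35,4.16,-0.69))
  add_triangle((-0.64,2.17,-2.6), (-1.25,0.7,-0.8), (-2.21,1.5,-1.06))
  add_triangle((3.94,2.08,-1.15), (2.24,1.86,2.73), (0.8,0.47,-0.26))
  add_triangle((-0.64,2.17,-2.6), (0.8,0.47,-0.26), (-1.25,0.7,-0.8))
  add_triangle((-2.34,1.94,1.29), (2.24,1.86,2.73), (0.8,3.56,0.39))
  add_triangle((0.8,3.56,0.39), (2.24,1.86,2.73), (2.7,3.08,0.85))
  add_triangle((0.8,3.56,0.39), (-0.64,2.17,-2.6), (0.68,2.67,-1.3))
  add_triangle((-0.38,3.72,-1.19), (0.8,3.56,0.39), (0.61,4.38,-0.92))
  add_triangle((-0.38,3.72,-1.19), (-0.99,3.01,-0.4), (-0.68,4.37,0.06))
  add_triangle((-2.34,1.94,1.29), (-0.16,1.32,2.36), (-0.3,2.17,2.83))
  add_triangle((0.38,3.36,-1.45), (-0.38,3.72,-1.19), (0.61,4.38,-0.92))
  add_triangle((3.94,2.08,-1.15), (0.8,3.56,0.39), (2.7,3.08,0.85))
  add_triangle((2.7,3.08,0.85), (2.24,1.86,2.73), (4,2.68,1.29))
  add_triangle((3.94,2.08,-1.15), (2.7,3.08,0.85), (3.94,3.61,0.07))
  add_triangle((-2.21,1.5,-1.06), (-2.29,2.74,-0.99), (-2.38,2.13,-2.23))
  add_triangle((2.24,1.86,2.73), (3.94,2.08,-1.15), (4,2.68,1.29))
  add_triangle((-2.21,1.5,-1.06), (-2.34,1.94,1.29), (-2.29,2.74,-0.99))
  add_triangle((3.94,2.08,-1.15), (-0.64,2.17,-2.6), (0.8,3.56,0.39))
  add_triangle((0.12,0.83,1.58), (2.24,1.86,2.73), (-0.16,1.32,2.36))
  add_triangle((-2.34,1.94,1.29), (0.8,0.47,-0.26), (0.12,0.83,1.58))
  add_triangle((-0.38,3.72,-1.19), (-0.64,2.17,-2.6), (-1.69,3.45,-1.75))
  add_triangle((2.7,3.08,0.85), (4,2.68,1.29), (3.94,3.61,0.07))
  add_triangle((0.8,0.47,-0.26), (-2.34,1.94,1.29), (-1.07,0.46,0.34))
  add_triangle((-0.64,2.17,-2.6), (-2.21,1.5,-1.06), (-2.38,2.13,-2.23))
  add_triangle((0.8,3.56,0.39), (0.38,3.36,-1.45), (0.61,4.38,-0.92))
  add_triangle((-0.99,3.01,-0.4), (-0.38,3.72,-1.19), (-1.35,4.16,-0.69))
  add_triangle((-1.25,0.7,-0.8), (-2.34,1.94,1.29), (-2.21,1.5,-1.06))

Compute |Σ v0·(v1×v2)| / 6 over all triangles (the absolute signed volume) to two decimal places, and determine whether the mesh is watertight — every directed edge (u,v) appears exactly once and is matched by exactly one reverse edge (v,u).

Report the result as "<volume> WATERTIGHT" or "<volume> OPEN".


35.18 WATERTIGHT

Per-triangle v0·(v1×v2)/6:
  t1: +0.4407
  t2: -0.2327
  t3: -0.0612
  t4: +1.2801
  t5: -0.1736
  t6: -0.6917
  t7: +0.5742
  t8: +0.9519
  t9: +0.4711
  t10: +1.9164
  t11: +0.8919
  t12: -0.0436
  t13: -0.3056
  t14: +0.4254
  t15: +2.2673
  t16: +1.2733
  t17: +0.0500
  t18: +0.2153
  t19: +2.0138
  t20: +0.9021
  t21: +0.2535
  t22: -0.1177
  t23: -0.1275
  t24: +5.3257
  t25: +2.4555
  t26: -1.2002
  t27: +0.6552
  t28: +0.5354
  t29: +0.4684
  t30: +0.4617
  t31: +2.6976
  t32: +1.7061
  t33: -0.3202
  t34: +0.4959
  t35: +0.1696
  t36: +1.0395
  t37: +6.7687
  t38: +0.0810
  t39: -0.6619
  t40: +1.4129
  t41: +1.0039
  t42: -0.0803
  t43: -0.2612
  t44: +0.0922
  t45: +0.0517
  t46: +0.1059
Σ = +35.1763 → |volume| = 35.18

Directed edges: 138 total, each appears once with its reverse present → watertight.


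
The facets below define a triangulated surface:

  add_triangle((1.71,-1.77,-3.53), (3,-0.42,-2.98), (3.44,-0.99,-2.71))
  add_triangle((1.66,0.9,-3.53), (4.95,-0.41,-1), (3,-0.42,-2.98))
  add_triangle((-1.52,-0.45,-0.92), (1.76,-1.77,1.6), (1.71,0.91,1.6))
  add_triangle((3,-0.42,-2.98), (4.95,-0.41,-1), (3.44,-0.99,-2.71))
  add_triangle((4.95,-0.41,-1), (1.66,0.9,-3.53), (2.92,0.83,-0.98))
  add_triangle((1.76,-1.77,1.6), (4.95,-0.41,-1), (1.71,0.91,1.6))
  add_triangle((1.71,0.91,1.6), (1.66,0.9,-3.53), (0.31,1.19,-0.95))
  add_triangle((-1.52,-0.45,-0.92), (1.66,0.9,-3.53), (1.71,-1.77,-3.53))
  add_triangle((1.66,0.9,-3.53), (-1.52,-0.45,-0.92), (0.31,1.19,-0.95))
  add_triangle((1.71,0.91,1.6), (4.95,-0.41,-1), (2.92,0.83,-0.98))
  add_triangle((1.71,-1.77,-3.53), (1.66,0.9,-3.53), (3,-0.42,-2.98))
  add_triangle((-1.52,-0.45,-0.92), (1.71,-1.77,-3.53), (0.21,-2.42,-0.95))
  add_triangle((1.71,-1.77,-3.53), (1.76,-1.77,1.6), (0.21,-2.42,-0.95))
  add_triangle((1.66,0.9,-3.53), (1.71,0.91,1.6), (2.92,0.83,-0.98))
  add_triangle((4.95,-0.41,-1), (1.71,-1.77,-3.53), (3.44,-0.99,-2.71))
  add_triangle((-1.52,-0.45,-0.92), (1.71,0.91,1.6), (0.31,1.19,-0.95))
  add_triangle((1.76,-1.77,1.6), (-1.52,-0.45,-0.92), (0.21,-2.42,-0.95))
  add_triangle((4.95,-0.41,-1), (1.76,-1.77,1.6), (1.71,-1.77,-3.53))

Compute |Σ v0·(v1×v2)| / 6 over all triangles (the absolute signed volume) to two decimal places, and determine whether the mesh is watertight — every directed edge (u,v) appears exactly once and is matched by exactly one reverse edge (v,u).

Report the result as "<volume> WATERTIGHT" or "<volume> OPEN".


37.59 WATERTIGHT

Per-triangle v0·(v1×v2)/6:
  t1: +1.0067
  t2: +2.4840
  t3: +0.3826
  t4: +1.0958
  t5: +2.4911
  t6: +4.3035
  t7: +1.4791
  t8: +3.0874
  t9: +1.1439
  t10: +2.0588
  t11: +2.4765
  t12: +2.2494
  t13: +3.2775
  t14: +1.0663
  t15: +0.8546
  t16: +0.2736
  t17: +0.9614
  t18: +6.8943
Σ = +37.5865 → |volume| = 37.59

Directed edges: 54 total, each appears once with its reverse present → watertight.


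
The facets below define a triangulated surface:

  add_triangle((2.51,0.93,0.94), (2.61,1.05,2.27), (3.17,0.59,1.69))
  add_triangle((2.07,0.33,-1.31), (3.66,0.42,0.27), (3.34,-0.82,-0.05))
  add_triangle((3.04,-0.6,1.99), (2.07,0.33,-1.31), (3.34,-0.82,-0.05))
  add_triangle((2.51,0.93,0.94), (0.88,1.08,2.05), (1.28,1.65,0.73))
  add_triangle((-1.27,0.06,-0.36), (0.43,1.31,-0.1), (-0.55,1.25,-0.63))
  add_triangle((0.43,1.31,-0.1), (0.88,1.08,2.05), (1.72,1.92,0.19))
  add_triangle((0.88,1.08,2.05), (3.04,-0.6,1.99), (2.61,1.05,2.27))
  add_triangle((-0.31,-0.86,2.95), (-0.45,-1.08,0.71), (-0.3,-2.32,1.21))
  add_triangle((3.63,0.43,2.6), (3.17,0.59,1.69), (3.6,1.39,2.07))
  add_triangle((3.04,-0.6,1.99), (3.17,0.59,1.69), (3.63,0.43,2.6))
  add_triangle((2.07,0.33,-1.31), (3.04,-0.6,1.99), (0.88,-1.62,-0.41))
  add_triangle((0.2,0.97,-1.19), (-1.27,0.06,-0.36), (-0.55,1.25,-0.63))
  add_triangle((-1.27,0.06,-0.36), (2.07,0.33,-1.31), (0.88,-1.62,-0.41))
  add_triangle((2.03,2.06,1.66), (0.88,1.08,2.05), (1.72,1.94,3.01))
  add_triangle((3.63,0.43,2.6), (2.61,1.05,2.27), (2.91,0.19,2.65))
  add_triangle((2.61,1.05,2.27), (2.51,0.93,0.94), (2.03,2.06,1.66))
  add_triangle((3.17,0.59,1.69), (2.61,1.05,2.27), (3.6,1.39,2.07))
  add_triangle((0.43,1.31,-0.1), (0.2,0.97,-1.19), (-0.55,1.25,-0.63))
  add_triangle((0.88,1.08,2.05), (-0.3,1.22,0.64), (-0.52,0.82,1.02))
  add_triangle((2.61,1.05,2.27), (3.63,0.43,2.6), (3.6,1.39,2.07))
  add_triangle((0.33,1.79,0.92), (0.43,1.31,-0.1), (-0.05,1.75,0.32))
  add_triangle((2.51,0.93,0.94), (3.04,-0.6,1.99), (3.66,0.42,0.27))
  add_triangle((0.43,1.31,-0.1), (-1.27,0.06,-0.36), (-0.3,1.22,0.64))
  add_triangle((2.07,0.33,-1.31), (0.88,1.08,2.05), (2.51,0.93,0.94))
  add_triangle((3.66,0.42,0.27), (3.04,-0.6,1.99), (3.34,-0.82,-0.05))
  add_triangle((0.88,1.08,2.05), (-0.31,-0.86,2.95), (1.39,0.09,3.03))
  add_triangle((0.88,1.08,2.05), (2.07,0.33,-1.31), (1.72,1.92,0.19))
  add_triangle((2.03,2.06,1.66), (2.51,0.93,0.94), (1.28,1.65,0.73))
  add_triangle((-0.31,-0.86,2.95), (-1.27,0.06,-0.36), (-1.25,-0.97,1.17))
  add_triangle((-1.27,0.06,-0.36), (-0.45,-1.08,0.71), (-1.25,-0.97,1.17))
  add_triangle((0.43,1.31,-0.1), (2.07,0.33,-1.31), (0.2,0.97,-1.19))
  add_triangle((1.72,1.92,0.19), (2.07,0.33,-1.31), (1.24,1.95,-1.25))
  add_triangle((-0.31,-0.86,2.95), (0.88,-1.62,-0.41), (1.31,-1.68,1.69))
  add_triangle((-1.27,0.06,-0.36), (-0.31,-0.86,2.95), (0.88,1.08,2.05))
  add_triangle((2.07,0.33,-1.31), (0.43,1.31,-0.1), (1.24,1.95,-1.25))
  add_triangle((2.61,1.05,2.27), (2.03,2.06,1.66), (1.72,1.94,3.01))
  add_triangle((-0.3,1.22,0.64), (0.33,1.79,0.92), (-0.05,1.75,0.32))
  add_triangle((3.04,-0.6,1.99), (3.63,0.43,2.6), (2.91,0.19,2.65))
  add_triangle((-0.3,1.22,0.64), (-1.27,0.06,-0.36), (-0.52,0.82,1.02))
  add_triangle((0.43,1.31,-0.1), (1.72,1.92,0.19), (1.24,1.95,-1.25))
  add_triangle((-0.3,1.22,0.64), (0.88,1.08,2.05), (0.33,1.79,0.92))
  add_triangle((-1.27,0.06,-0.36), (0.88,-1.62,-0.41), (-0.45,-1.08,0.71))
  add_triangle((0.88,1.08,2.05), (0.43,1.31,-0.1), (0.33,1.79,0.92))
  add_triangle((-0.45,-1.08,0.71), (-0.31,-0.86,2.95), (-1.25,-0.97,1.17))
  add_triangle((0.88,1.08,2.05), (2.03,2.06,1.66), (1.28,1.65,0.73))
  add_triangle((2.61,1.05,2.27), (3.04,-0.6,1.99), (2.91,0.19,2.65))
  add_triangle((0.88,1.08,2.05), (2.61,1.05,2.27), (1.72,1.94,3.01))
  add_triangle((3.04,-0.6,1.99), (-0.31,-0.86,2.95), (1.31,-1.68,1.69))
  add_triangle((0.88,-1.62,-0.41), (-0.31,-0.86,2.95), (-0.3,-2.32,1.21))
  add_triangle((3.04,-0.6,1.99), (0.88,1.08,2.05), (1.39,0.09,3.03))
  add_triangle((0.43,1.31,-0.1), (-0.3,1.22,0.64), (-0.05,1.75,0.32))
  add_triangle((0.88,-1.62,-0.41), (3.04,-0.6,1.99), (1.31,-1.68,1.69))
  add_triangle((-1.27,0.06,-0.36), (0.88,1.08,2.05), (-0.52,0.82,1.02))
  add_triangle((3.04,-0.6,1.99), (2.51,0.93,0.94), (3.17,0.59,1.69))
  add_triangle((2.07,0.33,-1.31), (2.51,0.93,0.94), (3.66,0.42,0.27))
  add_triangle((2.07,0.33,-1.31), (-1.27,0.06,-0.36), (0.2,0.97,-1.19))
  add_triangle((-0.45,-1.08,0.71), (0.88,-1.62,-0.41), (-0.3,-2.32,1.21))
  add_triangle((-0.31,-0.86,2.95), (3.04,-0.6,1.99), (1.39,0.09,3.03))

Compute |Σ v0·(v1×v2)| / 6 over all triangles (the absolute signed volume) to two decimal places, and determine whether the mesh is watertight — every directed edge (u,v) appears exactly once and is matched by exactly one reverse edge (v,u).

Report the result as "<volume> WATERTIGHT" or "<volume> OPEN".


26.98 WATERTIGHT

Per-triangle v0·(v1×v2)/6:
  t1: +0.3335
  t2: +1.0903
  t3: -1.0540
  t4: -0.7671
  t5: +0.0760
  t6: +0.4688
  t7: +0.8122
  t8: +0.2889
  t9: +0.2724
  t10: +0.3615
  t11: +2.3219
  t12: +0.2247
  t13: +0.6934
  t14: +0.0139
  t15: +0.2910
  t16: +0.6760
  t17: -0.2892
  t18: +0.2202
  t19: +0.2334
  t20: +0.4614
  t21: +0.1185
  t22: +1.1284
  t23: +0.2608
  t24: +0.3432
  t25: +1.4676
  t26: +0.8849
  t27: +1.0657
  t28: +0.3054
  t29: +0.3795
  t30: +0.1729
  t31: +0.5112
  t32: +1.0371
  t33: +0.7837
  t34: +1.0545
  t35: -0.3033
  t36: +0.8762
  t37: +0.0922
  t38: +0.3461
  t39: +0.1759
  t40: +0.3061
  t41: +0.2367
  t42: +0.4335
  t43: +0.2411
  t44: +0.3677
  t45: +0.1781
  t46: -0.3734
  t47: +0.2193
  t48: +1.8822
  t49: +0.9573
  t50: +1.0746
  t51: -0.0306
  t52: +1.3202
  t53: +0.0260
  t54: +0.1549
  t55: +0.6154
  t56: +0.2803
  t57: +0.0888
  t58: +1.5716
Σ = +26.9796 → |volume| = 26.98

Directed edges: 174 total, each appears once with its reverse present → watertight.


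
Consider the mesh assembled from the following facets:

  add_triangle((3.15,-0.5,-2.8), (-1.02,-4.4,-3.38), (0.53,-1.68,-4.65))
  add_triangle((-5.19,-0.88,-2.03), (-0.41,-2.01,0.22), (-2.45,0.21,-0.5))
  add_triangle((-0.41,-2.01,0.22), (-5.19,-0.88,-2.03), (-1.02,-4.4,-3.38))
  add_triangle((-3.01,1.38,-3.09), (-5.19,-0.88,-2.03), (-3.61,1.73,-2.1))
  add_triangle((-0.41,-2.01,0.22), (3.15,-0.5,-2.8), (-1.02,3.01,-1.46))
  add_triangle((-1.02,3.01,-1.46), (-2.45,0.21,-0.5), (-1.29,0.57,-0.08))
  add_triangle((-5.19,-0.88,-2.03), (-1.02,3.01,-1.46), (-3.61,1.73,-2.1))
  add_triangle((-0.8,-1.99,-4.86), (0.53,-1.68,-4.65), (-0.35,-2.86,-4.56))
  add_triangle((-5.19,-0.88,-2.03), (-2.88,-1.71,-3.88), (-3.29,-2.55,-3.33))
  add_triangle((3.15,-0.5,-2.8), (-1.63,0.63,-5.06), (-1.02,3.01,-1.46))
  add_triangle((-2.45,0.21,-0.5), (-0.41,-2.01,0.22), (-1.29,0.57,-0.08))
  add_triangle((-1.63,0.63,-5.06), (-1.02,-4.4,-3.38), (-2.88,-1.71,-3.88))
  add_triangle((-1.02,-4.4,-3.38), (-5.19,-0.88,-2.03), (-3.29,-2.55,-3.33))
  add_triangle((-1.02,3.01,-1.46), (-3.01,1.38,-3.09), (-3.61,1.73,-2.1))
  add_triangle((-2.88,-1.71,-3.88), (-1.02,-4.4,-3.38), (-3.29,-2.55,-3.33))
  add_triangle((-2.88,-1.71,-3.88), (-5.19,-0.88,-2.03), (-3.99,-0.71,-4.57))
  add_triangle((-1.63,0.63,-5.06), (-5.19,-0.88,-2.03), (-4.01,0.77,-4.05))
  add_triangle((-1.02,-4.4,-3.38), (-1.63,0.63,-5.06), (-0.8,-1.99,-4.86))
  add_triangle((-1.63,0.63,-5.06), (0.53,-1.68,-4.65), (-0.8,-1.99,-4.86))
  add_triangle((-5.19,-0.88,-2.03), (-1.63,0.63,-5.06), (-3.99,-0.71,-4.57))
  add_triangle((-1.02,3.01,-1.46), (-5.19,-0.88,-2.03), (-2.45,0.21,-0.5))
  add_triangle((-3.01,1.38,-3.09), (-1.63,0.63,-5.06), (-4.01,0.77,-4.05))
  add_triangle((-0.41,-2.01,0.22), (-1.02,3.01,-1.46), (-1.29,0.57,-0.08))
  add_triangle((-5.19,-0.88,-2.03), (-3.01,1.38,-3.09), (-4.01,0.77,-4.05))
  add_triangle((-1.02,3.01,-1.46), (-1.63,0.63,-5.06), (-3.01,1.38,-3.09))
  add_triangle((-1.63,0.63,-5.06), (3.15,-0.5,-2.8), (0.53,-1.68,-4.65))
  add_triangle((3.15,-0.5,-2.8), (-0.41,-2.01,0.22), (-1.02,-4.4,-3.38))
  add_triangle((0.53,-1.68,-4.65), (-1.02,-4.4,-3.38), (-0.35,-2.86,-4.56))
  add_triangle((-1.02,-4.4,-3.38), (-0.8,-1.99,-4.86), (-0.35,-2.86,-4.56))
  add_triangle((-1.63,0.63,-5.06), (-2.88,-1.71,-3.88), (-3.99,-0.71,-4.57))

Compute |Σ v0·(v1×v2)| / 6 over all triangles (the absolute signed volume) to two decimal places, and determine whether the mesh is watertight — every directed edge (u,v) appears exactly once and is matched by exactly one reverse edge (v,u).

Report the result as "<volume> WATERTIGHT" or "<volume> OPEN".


Per-triangle v0·(v1×v2)/6:
  t1: +6.4169
  t2: +0.9750
  t3: +6.3945
  t4: +2.7499
  t5: -2.7943
  t6: +0.4536
  t7: -0.2554
  t8: +1.1145
  t9: +2.5858
  t10: +9.2711
  t11: +0.2100
  t12: +6.7546
  t13: +2.3336
  t14: +2.0638
  t15: +2.5821
  t16: +3.1004
  t17: +3.6010
  t18: +2.9619
  t19: +2.9797
  t20: +2.4874
  t21: +1.8358
  t22: +1.8192
  t23: -0.5230
  t24: +1.6589
  t25: +4.3437
  t26: +6.2679
  t27: +4.3240
  t28: +0.8222
  t29: +1.3515
  t30: +2.8985
Σ = +80.7851 → |volume| = 80.79

Directed edges: 90 total, each appears once with its reverse present → watertight.

80.79 WATERTIGHT


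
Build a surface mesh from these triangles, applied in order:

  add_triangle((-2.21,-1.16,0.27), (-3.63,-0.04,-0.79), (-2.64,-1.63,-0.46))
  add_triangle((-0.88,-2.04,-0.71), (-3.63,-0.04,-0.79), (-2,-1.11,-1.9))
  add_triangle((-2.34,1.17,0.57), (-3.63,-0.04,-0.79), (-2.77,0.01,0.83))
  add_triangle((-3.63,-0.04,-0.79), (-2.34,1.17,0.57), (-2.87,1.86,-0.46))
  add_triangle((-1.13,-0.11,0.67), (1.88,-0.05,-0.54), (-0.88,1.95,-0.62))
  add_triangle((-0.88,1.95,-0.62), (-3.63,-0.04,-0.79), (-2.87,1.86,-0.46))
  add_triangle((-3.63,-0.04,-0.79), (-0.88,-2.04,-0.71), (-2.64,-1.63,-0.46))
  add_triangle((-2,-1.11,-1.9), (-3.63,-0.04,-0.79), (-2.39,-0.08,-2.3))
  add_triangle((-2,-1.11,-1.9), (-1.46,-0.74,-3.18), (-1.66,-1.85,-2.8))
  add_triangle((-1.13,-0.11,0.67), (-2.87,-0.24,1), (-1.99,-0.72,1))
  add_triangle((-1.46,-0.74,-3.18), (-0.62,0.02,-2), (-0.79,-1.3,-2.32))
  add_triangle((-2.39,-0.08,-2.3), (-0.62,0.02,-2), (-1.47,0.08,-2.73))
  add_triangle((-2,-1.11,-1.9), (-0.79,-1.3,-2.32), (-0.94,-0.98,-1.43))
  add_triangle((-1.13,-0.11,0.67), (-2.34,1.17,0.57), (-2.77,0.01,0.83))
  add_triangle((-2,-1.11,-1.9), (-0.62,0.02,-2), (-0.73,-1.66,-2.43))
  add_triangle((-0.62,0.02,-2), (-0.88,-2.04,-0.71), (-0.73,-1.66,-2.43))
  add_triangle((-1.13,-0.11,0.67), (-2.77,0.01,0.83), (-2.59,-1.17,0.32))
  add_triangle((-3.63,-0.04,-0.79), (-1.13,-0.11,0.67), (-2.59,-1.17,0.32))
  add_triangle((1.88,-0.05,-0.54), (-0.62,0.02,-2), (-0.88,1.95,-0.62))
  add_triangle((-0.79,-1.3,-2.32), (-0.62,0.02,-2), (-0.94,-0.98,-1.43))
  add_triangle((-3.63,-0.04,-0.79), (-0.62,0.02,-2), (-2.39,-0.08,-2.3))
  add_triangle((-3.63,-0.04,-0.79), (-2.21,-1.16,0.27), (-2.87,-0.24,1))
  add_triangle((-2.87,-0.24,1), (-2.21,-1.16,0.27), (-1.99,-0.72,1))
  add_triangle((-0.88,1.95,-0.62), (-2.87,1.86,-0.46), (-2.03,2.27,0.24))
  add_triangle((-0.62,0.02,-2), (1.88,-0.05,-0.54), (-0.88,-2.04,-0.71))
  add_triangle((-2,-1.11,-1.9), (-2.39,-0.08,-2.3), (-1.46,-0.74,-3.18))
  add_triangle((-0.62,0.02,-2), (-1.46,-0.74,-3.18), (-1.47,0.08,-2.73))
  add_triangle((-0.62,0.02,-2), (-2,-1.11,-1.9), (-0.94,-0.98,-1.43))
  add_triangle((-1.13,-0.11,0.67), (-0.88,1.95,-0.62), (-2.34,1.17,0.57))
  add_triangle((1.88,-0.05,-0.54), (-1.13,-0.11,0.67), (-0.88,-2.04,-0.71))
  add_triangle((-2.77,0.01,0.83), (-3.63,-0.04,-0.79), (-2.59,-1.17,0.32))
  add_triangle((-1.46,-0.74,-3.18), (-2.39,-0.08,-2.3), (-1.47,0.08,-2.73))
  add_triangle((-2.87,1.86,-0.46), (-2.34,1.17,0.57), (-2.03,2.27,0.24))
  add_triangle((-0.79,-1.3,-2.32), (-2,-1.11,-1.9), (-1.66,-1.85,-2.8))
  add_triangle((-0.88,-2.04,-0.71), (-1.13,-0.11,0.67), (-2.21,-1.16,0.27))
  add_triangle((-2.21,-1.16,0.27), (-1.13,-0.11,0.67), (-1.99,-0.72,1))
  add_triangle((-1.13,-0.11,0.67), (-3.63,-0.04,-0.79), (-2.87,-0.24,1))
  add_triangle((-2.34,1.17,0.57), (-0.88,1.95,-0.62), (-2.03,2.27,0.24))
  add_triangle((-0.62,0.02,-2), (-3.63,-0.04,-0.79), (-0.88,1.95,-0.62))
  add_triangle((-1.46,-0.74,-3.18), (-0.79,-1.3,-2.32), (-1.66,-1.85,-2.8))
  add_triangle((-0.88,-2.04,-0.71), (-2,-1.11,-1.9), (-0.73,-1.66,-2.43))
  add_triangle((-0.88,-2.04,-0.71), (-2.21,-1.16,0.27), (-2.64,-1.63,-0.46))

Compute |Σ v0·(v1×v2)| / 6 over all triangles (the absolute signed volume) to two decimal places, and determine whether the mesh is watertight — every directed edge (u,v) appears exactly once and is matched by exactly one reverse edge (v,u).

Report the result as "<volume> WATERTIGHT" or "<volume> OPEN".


Per-triangle v0·(v1×v2)/6:
  t1: +0.6486
  t2: +1.4579
  t3: +1.0101
  t4: +1.1161
  t5: +0.1702
  t6: +0.6855
  t7: +0.6429
  t8: +1.1240
  t9: +0.5837
  t10: +0.0709
  t11: +0.1909
  t12: -0.0509
  t13: +0.0855
  t14: +0.1708
  t15: +0.8010
  t16: -0.3864
  t17: +0.2045
  t18: -0.5804
  t19: +1.3139
  t20: -0.1956
  t21: +0.0894
  t22: +1.0215
  t23: +0.2754
  t24: +0.5918
  t25: +1.4093
  t26: +0.7443
  t27: +0.1688
  t28: -0.2807
  t29: +0.0128
  t30: +0.2656
  t31: +1.0112
  t32: +0.4535
  t33: +0.5251
  t34: -0.1346
  t35: +0.1637
  t36: -0.0711
  t37: +0.0196
  t38: -0.2585
  t39: +2.2043
  t40: +0.3256
  t41: +0.9508
  t42: +0.3813
Σ = +18.9323 → |volume| = 18.93

Directed edges: 126 total, each appears once with its reverse present → watertight.

18.93 WATERTIGHT


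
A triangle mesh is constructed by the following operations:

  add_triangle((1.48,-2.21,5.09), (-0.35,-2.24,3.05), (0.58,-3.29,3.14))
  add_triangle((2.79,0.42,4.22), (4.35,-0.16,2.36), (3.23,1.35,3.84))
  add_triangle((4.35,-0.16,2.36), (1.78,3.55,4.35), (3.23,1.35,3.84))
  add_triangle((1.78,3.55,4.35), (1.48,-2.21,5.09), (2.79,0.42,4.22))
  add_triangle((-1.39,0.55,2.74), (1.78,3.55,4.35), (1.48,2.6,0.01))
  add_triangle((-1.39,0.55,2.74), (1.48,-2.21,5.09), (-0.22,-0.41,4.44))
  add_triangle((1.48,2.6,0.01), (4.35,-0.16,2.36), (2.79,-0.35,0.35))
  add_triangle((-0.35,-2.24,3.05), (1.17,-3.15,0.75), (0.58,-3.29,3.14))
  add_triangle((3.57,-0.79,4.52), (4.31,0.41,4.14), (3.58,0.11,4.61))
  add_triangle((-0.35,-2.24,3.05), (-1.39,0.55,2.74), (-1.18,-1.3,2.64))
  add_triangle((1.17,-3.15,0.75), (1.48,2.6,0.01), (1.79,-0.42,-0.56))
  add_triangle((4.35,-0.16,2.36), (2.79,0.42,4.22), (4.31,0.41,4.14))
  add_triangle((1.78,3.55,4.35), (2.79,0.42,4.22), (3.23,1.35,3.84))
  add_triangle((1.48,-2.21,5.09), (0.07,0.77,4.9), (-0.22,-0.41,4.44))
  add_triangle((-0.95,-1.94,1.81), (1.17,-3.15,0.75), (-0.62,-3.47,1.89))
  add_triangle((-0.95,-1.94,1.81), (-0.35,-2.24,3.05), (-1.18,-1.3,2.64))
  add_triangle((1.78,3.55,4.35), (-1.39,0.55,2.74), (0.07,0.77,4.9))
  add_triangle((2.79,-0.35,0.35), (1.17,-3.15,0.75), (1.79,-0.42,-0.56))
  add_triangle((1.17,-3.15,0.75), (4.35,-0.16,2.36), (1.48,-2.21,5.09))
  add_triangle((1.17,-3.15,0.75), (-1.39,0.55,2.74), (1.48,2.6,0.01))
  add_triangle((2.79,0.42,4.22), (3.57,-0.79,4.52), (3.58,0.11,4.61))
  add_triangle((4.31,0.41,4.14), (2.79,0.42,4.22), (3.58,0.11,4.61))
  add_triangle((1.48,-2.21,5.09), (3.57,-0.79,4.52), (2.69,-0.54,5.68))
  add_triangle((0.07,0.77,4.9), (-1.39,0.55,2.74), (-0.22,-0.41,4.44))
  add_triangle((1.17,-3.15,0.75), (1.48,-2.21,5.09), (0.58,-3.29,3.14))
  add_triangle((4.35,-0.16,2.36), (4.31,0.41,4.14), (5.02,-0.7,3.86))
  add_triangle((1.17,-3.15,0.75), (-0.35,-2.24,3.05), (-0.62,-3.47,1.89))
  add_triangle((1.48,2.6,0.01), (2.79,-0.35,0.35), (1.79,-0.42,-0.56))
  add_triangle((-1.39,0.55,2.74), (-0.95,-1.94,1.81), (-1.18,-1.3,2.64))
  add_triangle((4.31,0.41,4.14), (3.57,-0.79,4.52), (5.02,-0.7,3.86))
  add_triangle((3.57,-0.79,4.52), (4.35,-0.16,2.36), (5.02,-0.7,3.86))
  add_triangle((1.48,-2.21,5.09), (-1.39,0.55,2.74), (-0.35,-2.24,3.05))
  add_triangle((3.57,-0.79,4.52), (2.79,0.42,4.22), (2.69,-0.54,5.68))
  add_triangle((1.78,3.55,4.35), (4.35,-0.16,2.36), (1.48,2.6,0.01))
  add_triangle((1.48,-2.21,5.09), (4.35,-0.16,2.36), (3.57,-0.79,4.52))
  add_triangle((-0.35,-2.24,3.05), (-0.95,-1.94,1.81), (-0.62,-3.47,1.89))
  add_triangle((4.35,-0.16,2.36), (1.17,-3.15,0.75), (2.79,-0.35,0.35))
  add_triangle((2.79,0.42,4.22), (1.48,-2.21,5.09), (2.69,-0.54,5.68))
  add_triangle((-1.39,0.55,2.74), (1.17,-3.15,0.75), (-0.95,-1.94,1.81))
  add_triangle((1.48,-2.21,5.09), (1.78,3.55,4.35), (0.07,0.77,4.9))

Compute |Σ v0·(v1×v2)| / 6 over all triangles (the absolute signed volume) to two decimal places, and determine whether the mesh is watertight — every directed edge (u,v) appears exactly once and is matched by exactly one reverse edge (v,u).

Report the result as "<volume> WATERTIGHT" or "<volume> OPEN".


69.18 WATERTIGHT

Per-triangle v0·(v1×v2)/6:
  t1: +1.7629
  t2: +2.0909
  t3: +1.8683
  t4: +6.2270
  t5: +2.9146
  t6: +0.5856
  t7: +2.3816
  t8: +0.6142
  t9: +0.7697
  t10: +0.7931
  t11: -1.3871
  t12: -0.4328
  t13: +2.2614
  t14: +1.9698
  t15: -0.4180
  t16: +0.5133
  t17: +3.5131
  t18: +1.1504
  t19: +9.4767
  t20: -4.0779
  t21: +0.3214
  t22: +0.3851
  t23: +2.6530
  t24: +1.3205
  t25: +2.3538
  t26: +1.1416
  t27: +1.8619
  t28: +1.0322
  t29: +0.1941
  t30: +1.7033
  t31: -0.4224
  t32: +3.5241
  t33: +1.3811
  t34: +8.5914
  t35: +1.9897
  t36: +0.6604
  t37: +2.6419
  t38: -0.5698
  t39: -1.6788
  t40: +7.5169
Σ = +69.1781 → |volume| = 69.18

Directed edges: 120 total, each appears once with its reverse present → watertight.


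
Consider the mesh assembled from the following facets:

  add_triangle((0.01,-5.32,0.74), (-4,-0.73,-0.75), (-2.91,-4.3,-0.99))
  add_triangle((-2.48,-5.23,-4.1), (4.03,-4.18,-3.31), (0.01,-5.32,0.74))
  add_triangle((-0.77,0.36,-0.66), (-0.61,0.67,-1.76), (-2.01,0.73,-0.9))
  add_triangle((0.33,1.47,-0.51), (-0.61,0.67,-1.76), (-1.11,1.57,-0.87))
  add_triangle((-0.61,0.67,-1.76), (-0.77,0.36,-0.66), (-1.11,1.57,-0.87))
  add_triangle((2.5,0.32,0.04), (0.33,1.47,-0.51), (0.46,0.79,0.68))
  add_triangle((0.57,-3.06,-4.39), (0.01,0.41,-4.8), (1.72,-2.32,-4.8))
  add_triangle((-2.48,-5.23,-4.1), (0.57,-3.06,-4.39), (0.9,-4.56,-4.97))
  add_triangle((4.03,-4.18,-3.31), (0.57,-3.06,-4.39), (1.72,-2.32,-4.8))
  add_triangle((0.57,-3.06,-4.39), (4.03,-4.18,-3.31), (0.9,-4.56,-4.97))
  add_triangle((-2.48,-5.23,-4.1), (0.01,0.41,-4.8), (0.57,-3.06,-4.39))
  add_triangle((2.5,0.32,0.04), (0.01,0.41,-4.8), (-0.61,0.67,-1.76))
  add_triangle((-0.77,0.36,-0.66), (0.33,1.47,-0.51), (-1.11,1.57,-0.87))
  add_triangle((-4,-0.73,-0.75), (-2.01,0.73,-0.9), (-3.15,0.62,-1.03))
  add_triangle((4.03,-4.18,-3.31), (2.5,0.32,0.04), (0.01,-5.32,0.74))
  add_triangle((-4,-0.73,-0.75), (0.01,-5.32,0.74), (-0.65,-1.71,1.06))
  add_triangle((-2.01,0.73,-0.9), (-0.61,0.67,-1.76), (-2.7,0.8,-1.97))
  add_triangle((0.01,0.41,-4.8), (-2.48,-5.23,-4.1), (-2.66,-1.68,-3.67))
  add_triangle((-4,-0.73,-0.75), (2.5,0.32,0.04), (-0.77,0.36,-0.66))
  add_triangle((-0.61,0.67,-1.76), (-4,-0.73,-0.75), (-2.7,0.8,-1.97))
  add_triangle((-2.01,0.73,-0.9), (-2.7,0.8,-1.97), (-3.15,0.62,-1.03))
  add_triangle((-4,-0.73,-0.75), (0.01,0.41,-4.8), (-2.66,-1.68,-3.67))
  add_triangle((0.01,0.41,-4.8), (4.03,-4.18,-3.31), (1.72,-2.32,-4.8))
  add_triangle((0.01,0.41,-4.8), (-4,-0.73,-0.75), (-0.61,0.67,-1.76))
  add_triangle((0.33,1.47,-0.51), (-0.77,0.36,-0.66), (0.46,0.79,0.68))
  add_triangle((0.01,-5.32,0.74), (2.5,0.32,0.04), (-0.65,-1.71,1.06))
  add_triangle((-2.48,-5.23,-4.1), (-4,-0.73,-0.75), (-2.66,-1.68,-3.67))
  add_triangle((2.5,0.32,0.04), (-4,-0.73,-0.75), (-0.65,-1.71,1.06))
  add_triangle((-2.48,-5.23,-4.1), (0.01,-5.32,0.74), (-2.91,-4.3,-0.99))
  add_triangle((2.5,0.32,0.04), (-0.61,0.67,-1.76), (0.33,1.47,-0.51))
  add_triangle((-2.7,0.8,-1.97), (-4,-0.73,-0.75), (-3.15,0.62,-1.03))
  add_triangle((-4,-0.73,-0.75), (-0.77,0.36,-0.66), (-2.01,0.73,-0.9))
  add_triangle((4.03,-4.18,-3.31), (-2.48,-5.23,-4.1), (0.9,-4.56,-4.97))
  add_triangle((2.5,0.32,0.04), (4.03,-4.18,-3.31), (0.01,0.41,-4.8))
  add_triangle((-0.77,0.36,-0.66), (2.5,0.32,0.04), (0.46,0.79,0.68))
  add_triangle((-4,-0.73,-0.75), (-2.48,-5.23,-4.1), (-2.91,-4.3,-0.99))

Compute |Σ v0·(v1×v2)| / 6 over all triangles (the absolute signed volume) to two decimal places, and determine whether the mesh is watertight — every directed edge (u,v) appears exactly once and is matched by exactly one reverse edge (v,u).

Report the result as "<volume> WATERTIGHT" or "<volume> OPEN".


128.08 WATERTIGHT

Per-triangle v0·(v1×v2)/6:
  t1: +3.4312
  t2: +25.8072
  t3: -0.0073
  t4: +0.4867
  t5: +0.1709
  t6: +0.5571
  t7: +3.4741
  t8: +2.8570
  t9: +4.2050
  t10: +2.5373
  t11: +9.3422
  t12: +1.1981
  t13: -0.1239
  t14: -0.0954
  t15: +8.9295
  t16: +3.4101
  t17: +0.2043
  t18: +7.9401
  t19: -0.1899
  t20: +0.6558
  t21: +0.1566
  t22: +4.6870
  t23: +2.6814
  t24: +2.0534
  t25: +0.1618
  t26: +1.8718
  t27: +7.2054
  t28: -0.5622
  t29: +8.9845
  t30: +0.8806
  t31: +0.7873
  t32: -0.2025
  t33: +7.2234
  t34: +9.9667
  t35: -0.3258
  t36: +7.7181
Σ = +128.0776 → |volume| = 128.08

Directed edges: 108 total, each appears once with its reverse present → watertight.


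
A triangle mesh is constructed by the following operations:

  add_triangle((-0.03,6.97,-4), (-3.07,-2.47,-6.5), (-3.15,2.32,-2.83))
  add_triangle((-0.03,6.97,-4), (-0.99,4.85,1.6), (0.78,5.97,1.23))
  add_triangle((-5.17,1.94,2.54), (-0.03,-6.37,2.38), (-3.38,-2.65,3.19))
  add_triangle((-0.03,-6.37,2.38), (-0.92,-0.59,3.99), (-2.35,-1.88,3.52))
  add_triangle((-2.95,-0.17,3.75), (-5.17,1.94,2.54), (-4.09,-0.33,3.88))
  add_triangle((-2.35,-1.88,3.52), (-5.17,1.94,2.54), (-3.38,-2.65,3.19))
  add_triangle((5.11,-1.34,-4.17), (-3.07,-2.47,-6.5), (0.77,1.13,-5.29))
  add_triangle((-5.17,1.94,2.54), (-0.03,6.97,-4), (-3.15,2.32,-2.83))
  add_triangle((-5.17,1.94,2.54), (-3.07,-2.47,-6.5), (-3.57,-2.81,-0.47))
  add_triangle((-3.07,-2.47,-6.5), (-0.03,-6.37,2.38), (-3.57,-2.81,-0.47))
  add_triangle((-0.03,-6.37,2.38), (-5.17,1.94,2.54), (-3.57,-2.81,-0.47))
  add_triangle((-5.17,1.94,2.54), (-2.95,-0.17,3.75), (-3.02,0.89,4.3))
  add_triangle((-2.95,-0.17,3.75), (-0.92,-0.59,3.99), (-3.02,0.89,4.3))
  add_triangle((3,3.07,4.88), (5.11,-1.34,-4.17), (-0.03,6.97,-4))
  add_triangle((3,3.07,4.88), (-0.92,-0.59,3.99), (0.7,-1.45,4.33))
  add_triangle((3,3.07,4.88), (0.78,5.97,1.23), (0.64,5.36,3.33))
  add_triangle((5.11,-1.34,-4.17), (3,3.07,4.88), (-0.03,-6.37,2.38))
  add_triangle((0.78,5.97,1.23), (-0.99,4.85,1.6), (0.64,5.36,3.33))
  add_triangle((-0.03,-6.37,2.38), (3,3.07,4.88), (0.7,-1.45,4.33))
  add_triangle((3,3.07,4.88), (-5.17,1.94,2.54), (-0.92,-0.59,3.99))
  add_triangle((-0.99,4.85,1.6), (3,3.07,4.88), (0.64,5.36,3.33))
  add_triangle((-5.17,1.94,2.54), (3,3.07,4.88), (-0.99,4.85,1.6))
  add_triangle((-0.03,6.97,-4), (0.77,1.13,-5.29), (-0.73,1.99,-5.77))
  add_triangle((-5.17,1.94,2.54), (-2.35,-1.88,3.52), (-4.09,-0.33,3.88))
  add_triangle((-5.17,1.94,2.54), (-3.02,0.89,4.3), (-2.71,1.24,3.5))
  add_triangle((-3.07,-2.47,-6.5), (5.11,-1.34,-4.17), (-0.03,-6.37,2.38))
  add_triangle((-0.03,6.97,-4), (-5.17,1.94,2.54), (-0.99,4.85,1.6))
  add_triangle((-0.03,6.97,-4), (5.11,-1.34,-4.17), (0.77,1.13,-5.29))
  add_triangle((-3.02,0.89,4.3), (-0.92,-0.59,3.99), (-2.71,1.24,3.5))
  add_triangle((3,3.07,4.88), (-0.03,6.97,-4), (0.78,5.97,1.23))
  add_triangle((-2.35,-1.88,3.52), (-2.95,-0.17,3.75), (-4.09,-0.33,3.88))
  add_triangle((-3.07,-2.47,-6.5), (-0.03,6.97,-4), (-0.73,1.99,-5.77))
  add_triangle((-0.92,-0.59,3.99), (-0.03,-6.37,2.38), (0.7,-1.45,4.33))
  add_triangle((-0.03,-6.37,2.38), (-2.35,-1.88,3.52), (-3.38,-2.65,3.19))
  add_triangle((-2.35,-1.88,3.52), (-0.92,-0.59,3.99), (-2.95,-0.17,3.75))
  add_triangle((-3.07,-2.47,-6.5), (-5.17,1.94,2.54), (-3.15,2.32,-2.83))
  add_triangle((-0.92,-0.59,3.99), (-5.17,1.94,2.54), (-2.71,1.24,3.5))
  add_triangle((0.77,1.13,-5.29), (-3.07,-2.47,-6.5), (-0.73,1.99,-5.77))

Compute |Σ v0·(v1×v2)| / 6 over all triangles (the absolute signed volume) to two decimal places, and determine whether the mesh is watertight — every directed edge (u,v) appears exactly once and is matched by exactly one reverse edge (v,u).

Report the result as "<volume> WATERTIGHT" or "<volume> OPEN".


500.68 WATERTIGHT

Per-triangle v0·(v1×v2)/6:
  t1: +23.5174
  t2: +9.3445
  t3: +0.4237
  t4: +6.6256
  t5: +1.6384
  t6: +4.3468
  t7: +23.2176
  t8: +22.3118
  t9: +21.6935
  t10: +23.0944
  t11: +20.6855
  t12: +2.6166
  t13: +1.5973
  t14: +56.6705
  t15: +6.5037
  t16: +6.0102
  t17: +47.5421
  t18: +3.5596
  t19: +7.4846
  t20: +17.9113
  t21: +0.8425
  t22: +20.4935
  t23: +8.0557
  t24: +0.6508
  t25: +0.9959
  t26: +55.4851
  t27: +22.1702
  t28: +23.0757
  t29: +0.4399
  t30: +10.0816
  t31: +1.1562
  t32: +9.9265
  t33: +6.5177
  t34: +4.6055
  t35: +2.2786
  t36: +21.5149
  t37: -2.4277
  t38: +8.0226
Σ = +500.6802 → |volume| = 500.68

Directed edges: 114 total, each appears once with its reverse present → watertight.


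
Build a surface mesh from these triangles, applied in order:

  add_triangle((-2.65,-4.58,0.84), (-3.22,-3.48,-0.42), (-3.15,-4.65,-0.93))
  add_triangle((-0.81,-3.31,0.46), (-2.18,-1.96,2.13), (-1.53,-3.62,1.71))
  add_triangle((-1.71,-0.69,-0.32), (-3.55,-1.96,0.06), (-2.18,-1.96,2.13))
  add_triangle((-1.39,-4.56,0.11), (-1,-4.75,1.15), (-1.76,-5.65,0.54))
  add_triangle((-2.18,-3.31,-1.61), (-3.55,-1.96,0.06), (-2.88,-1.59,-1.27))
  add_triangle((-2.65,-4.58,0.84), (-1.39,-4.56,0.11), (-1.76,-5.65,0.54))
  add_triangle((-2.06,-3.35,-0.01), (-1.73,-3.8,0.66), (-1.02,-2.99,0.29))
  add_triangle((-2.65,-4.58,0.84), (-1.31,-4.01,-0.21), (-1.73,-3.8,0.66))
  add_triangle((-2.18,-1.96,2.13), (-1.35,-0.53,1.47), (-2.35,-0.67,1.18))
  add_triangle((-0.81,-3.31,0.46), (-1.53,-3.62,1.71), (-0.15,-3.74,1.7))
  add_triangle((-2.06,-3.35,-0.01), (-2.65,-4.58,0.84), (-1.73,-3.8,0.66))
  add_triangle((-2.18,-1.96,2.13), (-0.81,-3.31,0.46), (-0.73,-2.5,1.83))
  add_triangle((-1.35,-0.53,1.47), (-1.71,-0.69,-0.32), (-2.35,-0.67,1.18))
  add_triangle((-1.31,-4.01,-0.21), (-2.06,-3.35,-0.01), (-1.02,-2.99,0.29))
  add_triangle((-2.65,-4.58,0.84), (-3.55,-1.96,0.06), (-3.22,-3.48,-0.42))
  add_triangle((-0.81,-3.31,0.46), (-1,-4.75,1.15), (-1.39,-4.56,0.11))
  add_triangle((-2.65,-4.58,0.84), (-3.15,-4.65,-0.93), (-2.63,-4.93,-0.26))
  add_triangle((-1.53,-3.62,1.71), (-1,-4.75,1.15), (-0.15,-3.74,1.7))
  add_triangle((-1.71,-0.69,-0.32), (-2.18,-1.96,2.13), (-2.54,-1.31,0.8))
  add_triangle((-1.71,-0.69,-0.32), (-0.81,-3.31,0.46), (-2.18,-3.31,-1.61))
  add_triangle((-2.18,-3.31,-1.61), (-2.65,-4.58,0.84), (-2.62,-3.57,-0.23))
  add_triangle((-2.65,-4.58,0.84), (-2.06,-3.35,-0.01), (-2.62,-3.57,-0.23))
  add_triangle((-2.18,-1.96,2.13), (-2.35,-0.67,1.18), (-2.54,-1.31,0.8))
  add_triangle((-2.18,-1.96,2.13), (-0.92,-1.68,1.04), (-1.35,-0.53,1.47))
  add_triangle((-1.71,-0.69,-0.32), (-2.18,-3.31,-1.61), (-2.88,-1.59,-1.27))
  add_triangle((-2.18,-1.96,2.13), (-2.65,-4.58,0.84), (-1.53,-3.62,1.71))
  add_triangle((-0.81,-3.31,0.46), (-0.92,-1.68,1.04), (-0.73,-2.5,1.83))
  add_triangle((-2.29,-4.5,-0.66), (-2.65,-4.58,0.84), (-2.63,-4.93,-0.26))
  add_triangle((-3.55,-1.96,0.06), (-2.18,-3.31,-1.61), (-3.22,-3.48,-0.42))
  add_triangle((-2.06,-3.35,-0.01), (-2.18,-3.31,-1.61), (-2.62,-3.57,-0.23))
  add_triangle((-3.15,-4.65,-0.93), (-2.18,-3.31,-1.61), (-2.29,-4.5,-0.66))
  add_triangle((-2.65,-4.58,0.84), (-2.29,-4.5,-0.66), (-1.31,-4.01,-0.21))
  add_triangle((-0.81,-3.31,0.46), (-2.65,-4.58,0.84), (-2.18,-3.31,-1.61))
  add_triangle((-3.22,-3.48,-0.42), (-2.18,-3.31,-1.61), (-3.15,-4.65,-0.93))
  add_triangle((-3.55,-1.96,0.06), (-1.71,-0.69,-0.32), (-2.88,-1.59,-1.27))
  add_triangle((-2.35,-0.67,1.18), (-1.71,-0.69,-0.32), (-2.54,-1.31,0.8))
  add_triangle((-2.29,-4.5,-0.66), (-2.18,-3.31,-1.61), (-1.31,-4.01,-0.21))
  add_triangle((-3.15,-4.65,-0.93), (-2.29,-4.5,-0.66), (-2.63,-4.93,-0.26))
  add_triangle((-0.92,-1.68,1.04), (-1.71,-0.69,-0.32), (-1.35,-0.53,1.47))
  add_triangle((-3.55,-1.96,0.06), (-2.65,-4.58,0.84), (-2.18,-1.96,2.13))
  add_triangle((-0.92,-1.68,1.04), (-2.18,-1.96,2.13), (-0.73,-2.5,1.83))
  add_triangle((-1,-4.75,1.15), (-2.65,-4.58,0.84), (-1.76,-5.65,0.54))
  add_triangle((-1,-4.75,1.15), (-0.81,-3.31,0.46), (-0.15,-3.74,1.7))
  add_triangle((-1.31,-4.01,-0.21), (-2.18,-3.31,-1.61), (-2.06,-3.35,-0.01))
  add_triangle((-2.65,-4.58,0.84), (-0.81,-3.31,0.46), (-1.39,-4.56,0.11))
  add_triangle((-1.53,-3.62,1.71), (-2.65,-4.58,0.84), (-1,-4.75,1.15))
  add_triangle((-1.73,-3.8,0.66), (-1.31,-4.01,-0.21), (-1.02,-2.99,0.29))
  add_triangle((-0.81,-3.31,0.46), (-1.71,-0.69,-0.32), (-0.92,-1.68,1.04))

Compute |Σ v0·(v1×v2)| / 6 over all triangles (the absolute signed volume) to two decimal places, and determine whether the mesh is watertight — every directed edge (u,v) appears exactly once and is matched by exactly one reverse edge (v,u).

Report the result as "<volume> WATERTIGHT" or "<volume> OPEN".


16.08 WATERTIGHT

Per-triangle v0·(v1×v2)/6:
  t1: +1.2707
  t2: -0.4720
  t3: +0.1586
  t4: +0.1671
  t5: +1.6435
  t6: +0.3638
  t7: -0.2056
  t8: +0.3098
  t9: +0.3564
  t10: -0.9289
  t11: -0.2268
  t12: +1.2696
  t13: -0.1298
  t14: -0.2834
  t15: +1.6758
  t16: +0.0272
  t17: +0.7112
  t18: +0.9036
  t19: +0.1865
  t20: -1.4456
  t21: +0.7594
  t22: -0.1821
  t23: +0.4868
  t24: +0.0818
  t25: -0.3598
  t26: +1.5982
  t27: -0.3636
  t28: +0.0265
  t29: +1.0673
  t30: -0.3617
  t31: +0.5688
  t32: +0.9190
  t33: +1.9001
  t34: +0.6204
  t35: +0.1982
  t36: +0.2327
  t37: +0.4757
  t38: +0.2947
  t39: -0.6476
  t40: +3.5042
  t41: -0.2515
  t42: +0.9835
  t43: +0.1011
  t44: -1.0486
  t45: -0.4726
  t46: +1.2759
  t47: +0.1210
  t48: -0.8025
Σ = +16.0768 → |volume| = 16.08

Directed edges: 144 total, each appears once with its reverse present → watertight.


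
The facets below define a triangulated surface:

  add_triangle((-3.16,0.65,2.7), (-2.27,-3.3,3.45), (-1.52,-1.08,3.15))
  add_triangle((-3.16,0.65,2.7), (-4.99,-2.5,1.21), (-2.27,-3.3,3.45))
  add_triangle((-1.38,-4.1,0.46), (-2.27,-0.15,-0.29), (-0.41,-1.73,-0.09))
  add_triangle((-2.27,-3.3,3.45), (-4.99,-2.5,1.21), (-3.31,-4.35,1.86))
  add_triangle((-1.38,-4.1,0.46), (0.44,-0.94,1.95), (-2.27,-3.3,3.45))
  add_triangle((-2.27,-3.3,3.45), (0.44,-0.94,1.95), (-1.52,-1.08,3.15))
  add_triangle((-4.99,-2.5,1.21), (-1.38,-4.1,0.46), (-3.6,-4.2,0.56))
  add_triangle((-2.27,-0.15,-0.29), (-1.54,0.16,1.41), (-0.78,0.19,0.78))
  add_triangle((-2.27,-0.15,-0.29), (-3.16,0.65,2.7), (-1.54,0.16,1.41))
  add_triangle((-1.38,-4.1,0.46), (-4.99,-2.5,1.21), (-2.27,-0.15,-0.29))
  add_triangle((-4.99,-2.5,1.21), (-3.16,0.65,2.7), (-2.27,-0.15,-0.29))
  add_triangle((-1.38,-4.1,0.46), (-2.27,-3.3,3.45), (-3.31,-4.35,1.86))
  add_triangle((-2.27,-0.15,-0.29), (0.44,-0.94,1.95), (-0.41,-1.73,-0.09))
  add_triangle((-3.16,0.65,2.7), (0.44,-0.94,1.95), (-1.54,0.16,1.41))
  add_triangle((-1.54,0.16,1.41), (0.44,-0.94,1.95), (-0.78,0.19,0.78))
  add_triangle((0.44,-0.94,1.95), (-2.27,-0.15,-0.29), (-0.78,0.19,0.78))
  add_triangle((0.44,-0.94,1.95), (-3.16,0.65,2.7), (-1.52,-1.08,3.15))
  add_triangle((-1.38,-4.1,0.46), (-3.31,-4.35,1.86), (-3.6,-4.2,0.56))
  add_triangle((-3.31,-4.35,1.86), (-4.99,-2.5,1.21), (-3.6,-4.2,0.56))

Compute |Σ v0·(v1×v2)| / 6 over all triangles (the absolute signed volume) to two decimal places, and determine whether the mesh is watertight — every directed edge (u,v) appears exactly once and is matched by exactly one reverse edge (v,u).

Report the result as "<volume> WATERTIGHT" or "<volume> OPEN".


Per-triangle v0·(v1×v2)/6:
  t1: +2.5649
  t2: +8.8634
  t3: +0.4670
  t4: +4.5890
  t5: +3.0530
  t6: +1.6212
  t7: -1.1370
  t8: +0.0597
  t9: -0.2147
  t10: +2.2796
  t11: +3.1487
  t12: +2.7978
  t13: -1.2339
  t14: -0.1499
  t15: +0.0809
  t16: -0.4956
  t17: +0.8777
  t18: +1.9377
  t19: +2.8079
Σ = +31.9174 → |volume| = 31.92

Directed edges: 57 total; 3 unmatched, e.g. (-0.41,-1.73,-0.09)→(-1.38,-4.1,0.46) → open.

31.92 OPEN


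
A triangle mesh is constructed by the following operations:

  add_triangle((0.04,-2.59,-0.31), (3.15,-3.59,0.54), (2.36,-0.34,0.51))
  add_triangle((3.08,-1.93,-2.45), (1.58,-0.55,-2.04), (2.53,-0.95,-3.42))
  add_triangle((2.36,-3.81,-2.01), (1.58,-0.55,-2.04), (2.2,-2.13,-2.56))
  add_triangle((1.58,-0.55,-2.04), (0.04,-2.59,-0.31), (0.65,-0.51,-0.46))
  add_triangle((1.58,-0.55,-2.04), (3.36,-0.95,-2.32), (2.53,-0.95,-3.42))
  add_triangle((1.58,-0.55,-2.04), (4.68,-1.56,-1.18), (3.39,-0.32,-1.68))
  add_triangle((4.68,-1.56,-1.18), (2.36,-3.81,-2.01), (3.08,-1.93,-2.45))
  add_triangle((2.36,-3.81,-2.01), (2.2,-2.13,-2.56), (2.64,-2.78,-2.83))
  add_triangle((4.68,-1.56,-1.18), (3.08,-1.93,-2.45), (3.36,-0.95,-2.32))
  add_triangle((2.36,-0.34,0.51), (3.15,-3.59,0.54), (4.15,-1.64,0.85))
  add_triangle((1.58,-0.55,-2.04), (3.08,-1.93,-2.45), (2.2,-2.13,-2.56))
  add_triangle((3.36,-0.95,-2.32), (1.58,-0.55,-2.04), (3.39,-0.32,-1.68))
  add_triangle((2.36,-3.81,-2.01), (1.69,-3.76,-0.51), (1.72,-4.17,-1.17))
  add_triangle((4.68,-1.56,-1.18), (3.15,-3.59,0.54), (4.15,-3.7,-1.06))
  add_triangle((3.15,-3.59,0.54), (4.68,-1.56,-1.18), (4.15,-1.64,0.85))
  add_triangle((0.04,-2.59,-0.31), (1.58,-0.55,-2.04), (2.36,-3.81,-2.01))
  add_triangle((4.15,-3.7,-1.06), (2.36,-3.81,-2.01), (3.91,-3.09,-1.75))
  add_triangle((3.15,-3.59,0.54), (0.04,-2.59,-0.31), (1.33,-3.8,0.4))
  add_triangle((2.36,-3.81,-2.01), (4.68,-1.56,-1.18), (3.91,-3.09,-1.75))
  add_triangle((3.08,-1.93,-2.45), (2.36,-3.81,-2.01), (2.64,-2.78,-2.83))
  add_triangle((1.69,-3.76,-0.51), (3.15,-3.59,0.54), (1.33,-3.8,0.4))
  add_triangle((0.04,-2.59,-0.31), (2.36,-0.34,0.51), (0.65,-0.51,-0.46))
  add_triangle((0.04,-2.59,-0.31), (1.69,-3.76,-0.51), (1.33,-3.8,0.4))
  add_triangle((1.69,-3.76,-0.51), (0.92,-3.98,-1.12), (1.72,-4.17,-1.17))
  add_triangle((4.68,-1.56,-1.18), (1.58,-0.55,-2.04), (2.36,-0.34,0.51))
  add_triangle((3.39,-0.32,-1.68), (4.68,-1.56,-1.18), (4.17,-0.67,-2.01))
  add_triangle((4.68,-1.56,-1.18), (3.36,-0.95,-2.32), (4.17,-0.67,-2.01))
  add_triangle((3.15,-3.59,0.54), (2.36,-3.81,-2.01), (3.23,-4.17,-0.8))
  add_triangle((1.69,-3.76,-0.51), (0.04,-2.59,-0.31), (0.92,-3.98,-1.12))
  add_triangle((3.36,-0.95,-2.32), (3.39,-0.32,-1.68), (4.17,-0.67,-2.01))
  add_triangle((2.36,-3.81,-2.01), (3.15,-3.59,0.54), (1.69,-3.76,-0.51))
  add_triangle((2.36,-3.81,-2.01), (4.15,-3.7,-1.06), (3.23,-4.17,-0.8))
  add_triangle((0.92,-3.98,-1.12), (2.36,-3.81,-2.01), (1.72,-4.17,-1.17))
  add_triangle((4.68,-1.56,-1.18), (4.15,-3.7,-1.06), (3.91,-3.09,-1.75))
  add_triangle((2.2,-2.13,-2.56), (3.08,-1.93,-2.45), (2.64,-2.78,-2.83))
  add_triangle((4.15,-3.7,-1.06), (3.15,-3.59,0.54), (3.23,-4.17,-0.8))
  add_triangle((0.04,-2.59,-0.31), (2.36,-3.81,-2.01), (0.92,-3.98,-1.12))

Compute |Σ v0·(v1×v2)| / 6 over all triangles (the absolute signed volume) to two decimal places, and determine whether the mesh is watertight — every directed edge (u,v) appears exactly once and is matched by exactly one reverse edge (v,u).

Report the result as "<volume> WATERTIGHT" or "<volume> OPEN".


Per-triangle v0·(v1×v2)/6:
  t1: -0.2500
  t2: -0.0625
  t3: -0.1518
  t4: -0.2766
  t5: +0.0280
  t6: -1.0522
  t7: +2.9493
  t8: +0.0749
  t9: +1.2596
  t10: +0.0001
  t11: +0.4851
  t12: +0.3011
  t13: +0.3896
  t14: +2.4380
  t15: +3.4900
  t16: +0.9068
  t17: +1.2719
  t18: -0.6097
  t19: +0.1699
  t20: +0.7969
  t21: +1.1246
  t22: -0.5582
  t23: +0.6351
  t24: +0.2730
  t25: +0.5518
  t26: +0.1422
  t27: +0.7000
  t28: +0.1766
  t29: +0.4312
  t30: +0.1225
  t31: +1.8544
  t32: +1.2853
  t33: +0.4738
  t34: +1.3618
  t35: +0.1865
  t36: +1.1864
  t37: -0.0634
Σ = +22.0418 → |volume| = 22.04

Directed edges: 111 total; 9 unmatched, e.g. (2.53,-0.95,-3.42)→(3.08,-1.93,-2.45) → open.

22.04 OPEN
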